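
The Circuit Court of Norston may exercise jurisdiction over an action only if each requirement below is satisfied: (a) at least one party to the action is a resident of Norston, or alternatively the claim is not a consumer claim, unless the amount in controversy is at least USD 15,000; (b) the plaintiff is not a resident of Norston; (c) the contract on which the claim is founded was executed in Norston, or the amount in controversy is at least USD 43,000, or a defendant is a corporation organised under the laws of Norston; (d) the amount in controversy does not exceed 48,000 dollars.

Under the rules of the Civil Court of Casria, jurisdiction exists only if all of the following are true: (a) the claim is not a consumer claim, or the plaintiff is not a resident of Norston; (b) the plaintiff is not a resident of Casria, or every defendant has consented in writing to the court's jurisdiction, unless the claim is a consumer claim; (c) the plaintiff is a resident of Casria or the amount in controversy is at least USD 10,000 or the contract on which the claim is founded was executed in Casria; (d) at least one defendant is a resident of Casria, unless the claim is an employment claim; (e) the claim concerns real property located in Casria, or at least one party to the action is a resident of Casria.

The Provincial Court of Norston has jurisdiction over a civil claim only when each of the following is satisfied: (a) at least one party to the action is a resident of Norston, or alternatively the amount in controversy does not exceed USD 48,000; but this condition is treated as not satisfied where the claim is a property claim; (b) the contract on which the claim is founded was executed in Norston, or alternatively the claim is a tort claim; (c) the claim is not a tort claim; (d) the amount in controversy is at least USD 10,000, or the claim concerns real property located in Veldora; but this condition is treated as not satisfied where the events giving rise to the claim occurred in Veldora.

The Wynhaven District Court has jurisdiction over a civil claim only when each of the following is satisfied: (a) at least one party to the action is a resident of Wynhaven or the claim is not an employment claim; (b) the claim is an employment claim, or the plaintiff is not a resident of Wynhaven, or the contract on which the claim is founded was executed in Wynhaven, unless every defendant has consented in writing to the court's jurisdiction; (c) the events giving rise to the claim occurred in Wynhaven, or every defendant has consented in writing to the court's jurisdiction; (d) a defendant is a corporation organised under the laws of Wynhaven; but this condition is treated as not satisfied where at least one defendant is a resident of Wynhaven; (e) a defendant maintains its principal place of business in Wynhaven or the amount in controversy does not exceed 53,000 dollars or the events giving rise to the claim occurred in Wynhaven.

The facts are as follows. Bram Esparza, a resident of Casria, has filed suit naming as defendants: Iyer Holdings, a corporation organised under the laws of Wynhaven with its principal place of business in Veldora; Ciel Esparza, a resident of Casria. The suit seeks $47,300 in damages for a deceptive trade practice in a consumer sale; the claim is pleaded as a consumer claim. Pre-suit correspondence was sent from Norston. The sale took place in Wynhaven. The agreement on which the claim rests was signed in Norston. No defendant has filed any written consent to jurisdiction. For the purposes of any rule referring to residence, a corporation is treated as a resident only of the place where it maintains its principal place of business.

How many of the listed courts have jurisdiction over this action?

4

The Circuit Court of Norston:
  (a) No party resides in Norston; the claim is a consumer claim — none of the alternatives is met. But the amount in controversy is $47,300, which meets the USD 15,000 floor, and the 'unless' clause therefore excuses the requirement. Satisfied.
  (b) The plaintiff resides in Casria, which is not Norston. Met.
  (c) The contract was executed in Norston — that alternative is enough. Met.
  (d) The amount in controversy is USD 47,300, within the 48,000 dollars ceiling. Condition met.
  → The court has jurisdiction.
The Civil Court of Casria:
  (a) The plaintiff resides in Casria, which is not Norston, which satisfies one of the alternatives. Condition met.
  (b) The plaintiff resides in Casria; no such written consent has been filed — no alternative holds. However, the claim is a consumer claim, so the 'unless' proviso supplies this condition. Condition met.
  (c) The plaintiff resides in Casria, so this disjunct is met. Satisfied.
  (d) Ciel Esparza resides in Casria. Condition met.
  (e) Bram Esparza resides in Casria — that alternative is enough. Satisfied.
  → The court has jurisdiction.
The Provincial Court of Norston:
  (a) The amount in controversy is USD 47,300, within the $48,000 ceiling, so this disjunct is met. The carve-out does not apply: the claim is a consumer claim, not a property claim. Condition met.
  (b) The contract was executed in Norston, so one alternative holds. Condition met.
  (c) The claim is a consumer claim, not a tort claim. Met.
  (d) The amount in controversy is $47,300, which meets the 10,000 dollars floor — that alternative is enough. The exception is not triggered, since the operative events occurred in Wynhaven, not Veldora. Condition met.
  → The court has jurisdiction.
The Wynhaven District Court:
  (a) The claim is a consumer claim, not an employment claim, which satisfies one of the alternatives. Condition met.
  (b) The plaintiff resides in Casria, which is not Wynhaven, which satisfies one of the alternatives. Satisfied.
  (c) The operative events occurred in Wynhaven, so this disjunct is met. Satisfied.
  (d) Iyer Holdings is organised under the laws of Wynhaven. And the carve-out is inapplicable — no defendant resides in Wynhaven (they reside in Veldora, Casria). Condition met.
  (e) The amount in controversy is USD 47,300, within the USD 53,000 ceiling, so one alternative holds. Condition met.
  → Every requirement is satisfied — jurisdiction.
Courts with jurisdiction: the Circuit Court of Norston, the Civil Court of Casria, the Provincial Court of Norston, the Wynhaven District Court — 4 in total.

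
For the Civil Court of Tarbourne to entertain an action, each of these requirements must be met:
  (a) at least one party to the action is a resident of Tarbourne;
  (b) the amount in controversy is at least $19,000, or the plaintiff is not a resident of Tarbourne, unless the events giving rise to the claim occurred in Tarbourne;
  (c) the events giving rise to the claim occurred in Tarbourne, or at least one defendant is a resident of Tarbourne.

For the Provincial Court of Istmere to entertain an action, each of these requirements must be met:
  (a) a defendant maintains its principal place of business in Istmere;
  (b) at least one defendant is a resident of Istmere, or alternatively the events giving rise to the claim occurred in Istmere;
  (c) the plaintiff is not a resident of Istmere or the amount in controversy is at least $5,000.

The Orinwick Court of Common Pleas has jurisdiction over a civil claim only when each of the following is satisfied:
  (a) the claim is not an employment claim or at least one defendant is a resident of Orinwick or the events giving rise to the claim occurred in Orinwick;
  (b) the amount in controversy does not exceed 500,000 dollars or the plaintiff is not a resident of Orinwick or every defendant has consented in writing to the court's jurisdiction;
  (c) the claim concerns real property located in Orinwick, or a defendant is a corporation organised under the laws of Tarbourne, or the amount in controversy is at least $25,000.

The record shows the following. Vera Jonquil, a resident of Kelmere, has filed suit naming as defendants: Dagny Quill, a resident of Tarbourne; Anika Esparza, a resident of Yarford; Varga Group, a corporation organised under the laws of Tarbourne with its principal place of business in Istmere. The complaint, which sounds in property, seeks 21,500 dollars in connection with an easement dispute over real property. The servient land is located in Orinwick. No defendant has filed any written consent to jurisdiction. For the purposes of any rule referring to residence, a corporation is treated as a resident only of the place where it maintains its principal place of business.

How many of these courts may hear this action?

3

The Civil Court of Tarbourne:
  (a) Dagny Quill resides in Tarbourne. Met.
  (b) The amount in controversy is 21,500 dollars, which meets the USD 19,000 floor — that alternative is enough. Satisfied.
  (c) Dagny Quill resides in Tarbourne, which satisfies one of the alternatives. Condition met.
  → All conditions met; jurisdiction exists.
The Provincial Court of Istmere:
  (a) Varga Group has its principal place of business in Istmere. Satisfied.
  (b) Varga Group resides in Istmere, so one alternative holds. Condition met.
  (c) The plaintiff resides in Kelmere, which is not Istmere — that alternative is enough. Satisfied.
  → Jurisdiction lies.
The Orinwick Court of Common Pleas:
  (a) The claim is a property claim, not an employment claim — that alternative is enough. Satisfied.
  (b) The amount in controversy is USD 21,500, within the $500,000 ceiling, so this disjunct is met. Condition met.
  (c) The property lies in Orinwick — that alternative is enough. Met.
  → Jurisdiction lies.
Courts with jurisdiction: the Civil Court of Tarbourne, the Provincial Court of Istmere, the Orinwick Court of Common Pleas — 3 in total.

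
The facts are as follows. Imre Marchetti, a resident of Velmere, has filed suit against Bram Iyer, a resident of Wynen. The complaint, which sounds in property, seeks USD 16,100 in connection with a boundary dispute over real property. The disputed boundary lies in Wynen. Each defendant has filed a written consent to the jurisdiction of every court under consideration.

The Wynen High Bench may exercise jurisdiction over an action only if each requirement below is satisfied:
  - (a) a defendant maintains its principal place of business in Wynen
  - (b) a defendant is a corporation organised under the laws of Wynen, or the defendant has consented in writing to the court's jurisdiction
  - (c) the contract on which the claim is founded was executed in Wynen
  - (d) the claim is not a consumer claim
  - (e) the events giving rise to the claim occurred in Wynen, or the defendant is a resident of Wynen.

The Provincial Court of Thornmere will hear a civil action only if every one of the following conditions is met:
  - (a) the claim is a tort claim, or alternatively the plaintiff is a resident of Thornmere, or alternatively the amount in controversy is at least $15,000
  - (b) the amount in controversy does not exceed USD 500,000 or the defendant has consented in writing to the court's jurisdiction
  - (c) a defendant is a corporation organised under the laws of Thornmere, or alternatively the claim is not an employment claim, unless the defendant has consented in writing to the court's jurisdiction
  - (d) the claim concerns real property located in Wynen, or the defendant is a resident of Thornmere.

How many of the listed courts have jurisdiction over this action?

The Wynen High Bench:
  (a) No defendant is a corporation. Fails.
  (b) Every defendant has filed written consent, so one alternative holds. Met.
  (c) No contract (and hence no place of execution) is alleged. Condition not met.
  (d) The claim is a property claim, not a consumer claim. Satisfied.
  (e) The operative events occurred in Wynen — that alternative is enough. Satisfied.
  → At least one condition fails; no jurisdiction.
The Provincial Court of Thornmere:
  (a) The amount in controversy is 16,100 dollars, which meets the 15,000 dollars floor, so this disjunct is met. Met.
  (b) The amount in controversy is $16,100, within the USD 500,000 ceiling, which satisfies one of the alternatives. Met.
  (c) The claim is a property claim, not an employment claim — that alternative is enough. Satisfied.
  (d) The property lies in Wynen, so this disjunct is met. Met.
  → Every requirement is satisfied — jurisdiction.
Courts with jurisdiction: the Provincial Court of Thornmere — 1 in total.

1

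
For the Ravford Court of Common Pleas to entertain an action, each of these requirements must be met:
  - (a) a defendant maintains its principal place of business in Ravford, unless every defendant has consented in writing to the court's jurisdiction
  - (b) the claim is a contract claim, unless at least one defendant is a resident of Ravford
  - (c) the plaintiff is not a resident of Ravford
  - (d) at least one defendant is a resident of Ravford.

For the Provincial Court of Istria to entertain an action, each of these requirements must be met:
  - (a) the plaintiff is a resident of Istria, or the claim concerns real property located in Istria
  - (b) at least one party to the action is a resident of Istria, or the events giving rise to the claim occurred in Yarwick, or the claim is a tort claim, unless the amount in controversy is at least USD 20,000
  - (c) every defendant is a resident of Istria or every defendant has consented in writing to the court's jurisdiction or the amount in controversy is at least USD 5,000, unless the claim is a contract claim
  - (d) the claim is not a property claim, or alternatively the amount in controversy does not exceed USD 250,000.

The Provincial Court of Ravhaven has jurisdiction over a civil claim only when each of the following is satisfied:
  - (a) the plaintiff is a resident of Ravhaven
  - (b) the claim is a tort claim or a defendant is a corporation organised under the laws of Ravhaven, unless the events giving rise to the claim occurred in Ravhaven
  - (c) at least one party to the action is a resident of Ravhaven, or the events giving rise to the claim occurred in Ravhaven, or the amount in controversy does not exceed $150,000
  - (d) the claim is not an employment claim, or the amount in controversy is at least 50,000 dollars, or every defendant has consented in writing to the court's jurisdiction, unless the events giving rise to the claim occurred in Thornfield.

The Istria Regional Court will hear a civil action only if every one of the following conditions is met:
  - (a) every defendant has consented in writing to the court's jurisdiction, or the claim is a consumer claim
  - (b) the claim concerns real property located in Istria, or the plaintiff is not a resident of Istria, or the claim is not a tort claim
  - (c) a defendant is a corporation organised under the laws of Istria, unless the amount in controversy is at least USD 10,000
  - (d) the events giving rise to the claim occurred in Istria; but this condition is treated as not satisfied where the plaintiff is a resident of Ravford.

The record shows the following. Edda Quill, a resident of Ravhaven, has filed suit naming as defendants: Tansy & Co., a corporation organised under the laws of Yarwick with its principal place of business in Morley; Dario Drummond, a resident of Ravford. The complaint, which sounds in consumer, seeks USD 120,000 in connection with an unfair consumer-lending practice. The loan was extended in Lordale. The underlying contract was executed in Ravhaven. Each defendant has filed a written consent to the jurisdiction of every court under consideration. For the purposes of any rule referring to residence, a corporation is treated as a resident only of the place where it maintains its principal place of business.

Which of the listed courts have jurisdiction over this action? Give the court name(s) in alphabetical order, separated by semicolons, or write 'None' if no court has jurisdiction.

the Ravford Court of Common Pleas

The Ravford Court of Common Pleas:
  (a) The corporate defendant(s) have their principal place of business in Morley, not Ravford. But every defendant has filed written consent, and the 'unless' clause therefore excuses the requirement. Satisfied.
  (b) The claim is a consumer claim, not a contract claim. The proviso rescues it, though: Dario Drummond resides in Ravford. Condition met.
  (c) The plaintiff resides in Ravhaven, which is not Ravford. Met.
  (d) Dario Drummond resides in Ravford. Satisfied.
  → All conditions met; jurisdiction exists.
The Provincial Court of Istria:
  (a) The plaintiff resides in Ravhaven, not Istria; the claim does not concern real property — no alternative holds. Not met.
  (b) No party resides in Istria; the operative events occurred in Lordale, not Yarwick; the claim is a consumer claim, not a tort claim — no alternative holds. However, the amount in controversy is 120,000 dollars, which meets the 20,000 dollars floor, so the 'unless' proviso supplies this condition. Met.
  (c) Every defendant has filed written consent — that alternative is enough. Met.
  (d) The claim is a consumer claim, not a property claim, so this disjunct is met. Satisfied.
  → The court lacks jurisdiction.
The Provincial Court of Ravhaven:
  (a) The plaintiff resides in Ravhaven. Condition met.
  (b) The claim is a consumer claim, not a tort claim; the corporate defendant(s) are organised in Yarwick, not Ravhaven — none of the alternatives is met. The proviso offers no rescue either, since the operative events occurred in Lordale, not Ravhaven. Not satisfied.
  (c) Edda Quill resides in Ravhaven — that alternative is enough. Satisfied.
  (d) The claim is a consumer claim, not an employment claim, so this disjunct is met. Met.
  → No jurisdiction.
The Istria Regional Court:
  (a) Every defendant has filed written consent, so one alternative holds. Condition met.
  (b) The plaintiff resides in Ravhaven, which is not Istria — that alternative is enough. Met.
  (c) The corporate defendant(s) are organised in Yarwick, not Istria. The proviso rescues it, though: the amount in controversy is $120,000, which meets the $10,000 floor. Met.
  (d) The operative events occurred in Lordale, not Istria. Fails.
  → At least one condition fails; no jurisdiction.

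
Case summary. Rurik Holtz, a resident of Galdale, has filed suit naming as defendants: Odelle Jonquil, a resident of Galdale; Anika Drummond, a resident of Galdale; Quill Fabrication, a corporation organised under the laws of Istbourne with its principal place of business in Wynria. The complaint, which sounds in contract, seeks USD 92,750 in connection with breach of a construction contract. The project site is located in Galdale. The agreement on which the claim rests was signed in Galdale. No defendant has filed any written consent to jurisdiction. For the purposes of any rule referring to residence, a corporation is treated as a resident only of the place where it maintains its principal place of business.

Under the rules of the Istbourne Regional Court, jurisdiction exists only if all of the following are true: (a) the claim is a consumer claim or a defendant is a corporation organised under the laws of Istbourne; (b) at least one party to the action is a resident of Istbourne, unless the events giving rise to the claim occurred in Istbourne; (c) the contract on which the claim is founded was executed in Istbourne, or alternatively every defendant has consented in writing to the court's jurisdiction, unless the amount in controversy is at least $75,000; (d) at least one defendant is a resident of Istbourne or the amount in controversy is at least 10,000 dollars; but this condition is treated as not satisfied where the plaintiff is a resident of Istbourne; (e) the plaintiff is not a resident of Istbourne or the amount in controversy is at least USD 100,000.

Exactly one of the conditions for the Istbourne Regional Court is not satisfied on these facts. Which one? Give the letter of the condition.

(b)

The Istbourne Regional Court:
  (a) Quill Fabrication is organised under the laws of Istbourne, so one alternative holds. Condition met.
  (b) No party resides in Istbourne. And the operative events occurred in Galdale, not Istbourne, so the proviso does not save it. Not satisfied.
  (c) The contract was executed in Galdale, not Istbourne; no such written consent has been filed — no alternative holds. The proviso rescues it, though: the amount in controversy is 92,750 dollars, which meets the USD 75,000 floor. Condition met.
  (d) The amount in controversy is USD 92,750, which meets the USD 10,000 floor, so one alternative holds. And the carve-out is inapplicable — the plaintiff resides in Galdale, not Istbourne. Satisfied.
  (e) The plaintiff resides in Galdale, which is not Istbourne, so one alternative holds. Met.
Only condition (b) fails.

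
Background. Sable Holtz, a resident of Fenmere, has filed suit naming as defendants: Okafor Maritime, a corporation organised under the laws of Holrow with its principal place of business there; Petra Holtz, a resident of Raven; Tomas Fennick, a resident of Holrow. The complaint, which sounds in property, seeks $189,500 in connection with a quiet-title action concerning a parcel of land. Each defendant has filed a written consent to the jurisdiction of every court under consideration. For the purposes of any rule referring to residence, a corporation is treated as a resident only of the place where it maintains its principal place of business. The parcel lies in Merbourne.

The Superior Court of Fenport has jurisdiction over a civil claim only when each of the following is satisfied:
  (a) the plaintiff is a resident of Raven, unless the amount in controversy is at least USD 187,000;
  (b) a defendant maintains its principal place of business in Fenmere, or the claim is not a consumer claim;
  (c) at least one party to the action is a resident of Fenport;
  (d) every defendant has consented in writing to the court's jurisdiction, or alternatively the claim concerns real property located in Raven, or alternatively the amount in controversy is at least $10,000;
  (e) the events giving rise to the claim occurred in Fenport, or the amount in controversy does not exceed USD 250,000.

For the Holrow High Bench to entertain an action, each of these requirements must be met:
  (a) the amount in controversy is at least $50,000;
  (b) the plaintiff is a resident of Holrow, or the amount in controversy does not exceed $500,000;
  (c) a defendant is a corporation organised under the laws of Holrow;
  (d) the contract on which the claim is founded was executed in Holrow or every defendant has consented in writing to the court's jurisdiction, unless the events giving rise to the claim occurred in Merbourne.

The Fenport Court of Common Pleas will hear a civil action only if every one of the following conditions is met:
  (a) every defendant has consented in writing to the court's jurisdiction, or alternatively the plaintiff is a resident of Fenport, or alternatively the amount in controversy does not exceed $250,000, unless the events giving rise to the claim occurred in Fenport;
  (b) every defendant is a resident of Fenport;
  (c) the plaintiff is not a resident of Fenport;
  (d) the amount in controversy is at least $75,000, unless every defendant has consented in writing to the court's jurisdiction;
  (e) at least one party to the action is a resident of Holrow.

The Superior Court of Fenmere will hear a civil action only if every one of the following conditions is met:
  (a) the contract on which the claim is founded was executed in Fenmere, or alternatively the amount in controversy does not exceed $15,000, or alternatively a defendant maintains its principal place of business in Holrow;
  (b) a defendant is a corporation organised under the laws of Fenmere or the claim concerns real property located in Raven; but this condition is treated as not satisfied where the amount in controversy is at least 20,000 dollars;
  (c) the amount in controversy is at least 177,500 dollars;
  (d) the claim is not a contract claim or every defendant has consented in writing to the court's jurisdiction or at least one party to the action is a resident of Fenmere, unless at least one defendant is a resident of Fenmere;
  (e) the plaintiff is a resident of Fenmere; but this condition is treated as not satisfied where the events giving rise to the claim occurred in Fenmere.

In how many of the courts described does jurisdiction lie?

1

The Superior Court of Fenport:
  (a) The plaintiff resides in Fenmere, not Raven. But the amount in controversy is USD 189,500, which meets the 187,000 dollars floor, and the 'unless' clause therefore excuses the requirement. Condition met.
  (b) The claim is a property claim, not a consumer claim, so one alternative holds. Met.
  (c) No party resides in Fenport. Fails.
  (d) Every defendant has filed written consent, which satisfies one of the alternatives. Met.
  (e) The amount in controversy is $189,500, within the $250,000 ceiling — that alternative is enough. Satisfied.
  → At least one condition fails; no jurisdiction.
The Holrow High Bench:
  (a) The amount in controversy is USD 189,500, which meets the $50,000 floor. Met.
  (b) The amount in controversy is $189,500, within the USD 500,000 ceiling, so this disjunct is met. Met.
  (c) Okafor Maritime is organised under the laws of Holrow. Met.
  (d) Every defendant has filed written consent — that alternative is enough. Met.
  → Jurisdiction lies.
The Fenport Court of Common Pleas:
  (a) Every defendant has filed written consent, which satisfies one of the alternatives. Met.
  (b) The defendants reside as follows — Okafor Maritime in Holrow, Petra Holtz in Raven, Tomas Fennick in Holrow — not all in Fenport. Not met.
  (c) The plaintiff resides in Fenmere, which is not Fenport. Met.
  (d) The amount in controversy is $189,500, which meets the USD 75,000 floor. Satisfied.
  (e) Okafor Maritime resides in Holrow. Met.
  → At least one condition fails; no jurisdiction.
The Superior Court of Fenmere:
  (a) Okafor Maritime has its principal place of business in Holrow, so this disjunct is met. Met.
  (b) The corporate defendant(s) are organised in Holrow, not Fenmere; the property lies in Merbourne, not Raven — none of the alternatives is met. Condition not met.
  (c) The amount in controversy is $189,500, which meets the 177,500 dollars floor. Condition met.
  (d) The claim is a property claim, not a contract claim — that alternative is enough. Satisfied.
  (e) The plaintiff resides in Fenmere. The exception is not triggered, since the operative events occurred in Merbourne, not Fenmere. Satisfied.
  → At least one condition fails; no jurisdiction.
Courts with jurisdiction: the Holrow High Bench — 1 in total.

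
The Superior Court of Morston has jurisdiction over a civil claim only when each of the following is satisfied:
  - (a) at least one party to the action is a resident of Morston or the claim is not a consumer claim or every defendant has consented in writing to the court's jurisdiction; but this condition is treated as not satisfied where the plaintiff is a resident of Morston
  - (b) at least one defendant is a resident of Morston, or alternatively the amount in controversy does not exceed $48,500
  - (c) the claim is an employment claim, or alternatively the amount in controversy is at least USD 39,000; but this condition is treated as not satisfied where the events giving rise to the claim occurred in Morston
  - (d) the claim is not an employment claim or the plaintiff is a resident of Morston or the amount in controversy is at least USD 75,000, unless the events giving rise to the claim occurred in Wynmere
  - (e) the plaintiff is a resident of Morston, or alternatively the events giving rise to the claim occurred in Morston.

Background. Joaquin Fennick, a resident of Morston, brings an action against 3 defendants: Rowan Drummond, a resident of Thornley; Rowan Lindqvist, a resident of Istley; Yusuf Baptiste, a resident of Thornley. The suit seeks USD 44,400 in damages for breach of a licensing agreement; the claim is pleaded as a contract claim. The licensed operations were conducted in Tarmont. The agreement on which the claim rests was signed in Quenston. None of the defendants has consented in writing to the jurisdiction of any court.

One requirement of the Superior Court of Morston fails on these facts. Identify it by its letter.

(a)

The Superior Court of Morston:
  (a) Joaquin Fennick resides in Morston — that alternative is enough. However, the plaintiff resides in Morston, which falls within the stated exception and so defeats the condition. Fails.
  (b) The amount in controversy is 44,400 dollars, within the $48,500 ceiling, so this disjunct is met. Met.
  (c) The amount in controversy is USD 44,400, which meets the $39,000 floor, so one alternative holds. And the carve-out is inapplicable — the operative events occurred in Tarmont, not Morston. Satisfied.
  (d) The claim is a contract claim, not an employment claim, so this disjunct is met. Condition met.
  (e) The plaintiff resides in Morston, which satisfies one of the alternatives. Satisfied.
Only condition (a) fails.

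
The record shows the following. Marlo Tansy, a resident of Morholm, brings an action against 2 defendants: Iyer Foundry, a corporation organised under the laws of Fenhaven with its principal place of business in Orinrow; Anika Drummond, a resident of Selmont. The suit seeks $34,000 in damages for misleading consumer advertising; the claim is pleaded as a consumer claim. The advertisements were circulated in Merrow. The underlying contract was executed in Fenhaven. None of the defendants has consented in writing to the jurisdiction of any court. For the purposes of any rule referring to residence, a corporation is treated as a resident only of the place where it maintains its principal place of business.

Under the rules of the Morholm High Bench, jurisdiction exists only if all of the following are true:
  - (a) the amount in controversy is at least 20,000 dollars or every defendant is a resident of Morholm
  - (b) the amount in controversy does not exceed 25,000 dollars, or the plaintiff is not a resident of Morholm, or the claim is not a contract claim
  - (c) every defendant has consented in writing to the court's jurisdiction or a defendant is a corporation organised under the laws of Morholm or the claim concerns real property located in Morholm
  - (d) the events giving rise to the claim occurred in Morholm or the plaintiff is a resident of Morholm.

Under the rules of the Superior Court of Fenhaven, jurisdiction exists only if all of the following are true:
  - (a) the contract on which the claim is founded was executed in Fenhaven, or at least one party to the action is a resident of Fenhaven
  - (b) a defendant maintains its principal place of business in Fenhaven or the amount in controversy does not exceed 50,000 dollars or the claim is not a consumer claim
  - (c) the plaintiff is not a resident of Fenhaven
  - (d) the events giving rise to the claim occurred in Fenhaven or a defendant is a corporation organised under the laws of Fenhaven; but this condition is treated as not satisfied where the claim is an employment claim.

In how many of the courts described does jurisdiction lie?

The Morholm High Bench:
  (a) The amount in controversy is $34,000, which meets the USD 20,000 floor, so one alternative holds. Condition met.
  (b) The claim is a consumer claim, not a contract claim, so this disjunct is met. Condition met.
  (c) No such written consent has been filed; the corporate defendant(s) are organised in Fenhaven, not Morholm; the claim does not concern real property — every alternative fails. Not satisfied.
  (d) The plaintiff resides in Morholm, which satisfies one of the alternatives. Condition met.
  → Not every requirement is met — no jurisdiction.
The Superior Court of Fenhaven:
  (a) The contract was executed in Fenhaven, which satisfies one of the alternatives. Met.
  (b) The amount in controversy is $34,000, within the $50,000 ceiling, which satisfies one of the alternatives. Met.
  (c) The plaintiff resides in Morholm, which is not Fenhaven. Met.
  (d) Iyer Foundry is organised under the laws of Fenhaven, which satisfies one of the alternatives. The exception is not triggered, since the claim is a consumer claim, not an employment claim. Condition met.
  → Jurisdiction lies.
Courts with jurisdiction: the Superior Court of Fenhaven — 1 in total.

1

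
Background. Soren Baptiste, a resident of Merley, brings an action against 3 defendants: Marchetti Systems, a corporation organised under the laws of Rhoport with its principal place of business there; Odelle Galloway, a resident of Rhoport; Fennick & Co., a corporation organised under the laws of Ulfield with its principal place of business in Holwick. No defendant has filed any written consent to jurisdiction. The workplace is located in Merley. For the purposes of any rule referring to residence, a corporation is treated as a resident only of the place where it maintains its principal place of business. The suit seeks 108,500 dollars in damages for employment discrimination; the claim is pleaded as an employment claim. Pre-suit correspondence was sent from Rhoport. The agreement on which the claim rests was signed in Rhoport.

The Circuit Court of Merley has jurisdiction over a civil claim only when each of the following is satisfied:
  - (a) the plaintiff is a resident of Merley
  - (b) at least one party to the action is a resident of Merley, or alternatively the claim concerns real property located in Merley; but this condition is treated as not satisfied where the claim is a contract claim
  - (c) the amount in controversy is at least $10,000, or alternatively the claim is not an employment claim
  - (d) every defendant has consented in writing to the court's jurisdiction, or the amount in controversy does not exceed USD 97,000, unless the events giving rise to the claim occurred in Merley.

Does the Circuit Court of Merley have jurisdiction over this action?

Yes

The Circuit Court of Merley:
  (a) The plaintiff resides in Merley. Condition met.
  (b) Soren Baptiste resides in Merley, which satisfies one of the alternatives. And the carve-out is inapplicable — the claim is an employment claim, not a contract claim. Met.
  (c) The amount in controversy is USD 108,500, which meets the $10,000 floor, which satisfies one of the alternatives. Satisfied.
  (d) No such written consent has been filed; the amount in controversy is $108,500, above the USD 97,000 ceiling — no alternative holds. But the operative events occurred in Merley, and the 'unless' clause therefore excuses the requirement. Satisfied.
  → Jurisdiction lies.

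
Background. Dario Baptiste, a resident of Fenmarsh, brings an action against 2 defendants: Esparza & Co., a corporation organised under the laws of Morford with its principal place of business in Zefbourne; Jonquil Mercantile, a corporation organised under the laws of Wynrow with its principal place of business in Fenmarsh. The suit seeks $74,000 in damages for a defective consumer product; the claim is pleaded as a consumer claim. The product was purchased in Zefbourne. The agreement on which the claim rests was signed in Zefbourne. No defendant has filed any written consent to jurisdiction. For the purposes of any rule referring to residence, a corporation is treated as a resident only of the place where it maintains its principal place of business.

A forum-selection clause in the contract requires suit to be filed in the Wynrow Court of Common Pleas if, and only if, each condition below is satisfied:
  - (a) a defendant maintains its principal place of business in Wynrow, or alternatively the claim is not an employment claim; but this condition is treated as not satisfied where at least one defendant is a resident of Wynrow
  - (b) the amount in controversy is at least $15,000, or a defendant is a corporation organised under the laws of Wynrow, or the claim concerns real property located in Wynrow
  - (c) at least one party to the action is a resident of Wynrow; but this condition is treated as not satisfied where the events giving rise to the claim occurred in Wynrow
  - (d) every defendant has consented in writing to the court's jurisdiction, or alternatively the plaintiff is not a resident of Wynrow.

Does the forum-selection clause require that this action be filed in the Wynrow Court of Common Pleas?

The Wynrow Court of Common Pleas:
  (a) The claim is a consumer claim, not an employment claim, so one alternative holds. And the carve-out is inapplicable — no defendant resides in Wynrow (they reside in Zefbourne, Fenmarsh). Satisfied.
  (b) The amount in controversy is USD 74,000, which meets the USD 15,000 floor, so one alternative holds. Met.
  (c) No party resides in Wynrow. Not met.
  (d) The plaintiff resides in Fenmarsh, which is not Wynrow — that alternative is enough. Condition met.
  → Forum clause is not triggered.

No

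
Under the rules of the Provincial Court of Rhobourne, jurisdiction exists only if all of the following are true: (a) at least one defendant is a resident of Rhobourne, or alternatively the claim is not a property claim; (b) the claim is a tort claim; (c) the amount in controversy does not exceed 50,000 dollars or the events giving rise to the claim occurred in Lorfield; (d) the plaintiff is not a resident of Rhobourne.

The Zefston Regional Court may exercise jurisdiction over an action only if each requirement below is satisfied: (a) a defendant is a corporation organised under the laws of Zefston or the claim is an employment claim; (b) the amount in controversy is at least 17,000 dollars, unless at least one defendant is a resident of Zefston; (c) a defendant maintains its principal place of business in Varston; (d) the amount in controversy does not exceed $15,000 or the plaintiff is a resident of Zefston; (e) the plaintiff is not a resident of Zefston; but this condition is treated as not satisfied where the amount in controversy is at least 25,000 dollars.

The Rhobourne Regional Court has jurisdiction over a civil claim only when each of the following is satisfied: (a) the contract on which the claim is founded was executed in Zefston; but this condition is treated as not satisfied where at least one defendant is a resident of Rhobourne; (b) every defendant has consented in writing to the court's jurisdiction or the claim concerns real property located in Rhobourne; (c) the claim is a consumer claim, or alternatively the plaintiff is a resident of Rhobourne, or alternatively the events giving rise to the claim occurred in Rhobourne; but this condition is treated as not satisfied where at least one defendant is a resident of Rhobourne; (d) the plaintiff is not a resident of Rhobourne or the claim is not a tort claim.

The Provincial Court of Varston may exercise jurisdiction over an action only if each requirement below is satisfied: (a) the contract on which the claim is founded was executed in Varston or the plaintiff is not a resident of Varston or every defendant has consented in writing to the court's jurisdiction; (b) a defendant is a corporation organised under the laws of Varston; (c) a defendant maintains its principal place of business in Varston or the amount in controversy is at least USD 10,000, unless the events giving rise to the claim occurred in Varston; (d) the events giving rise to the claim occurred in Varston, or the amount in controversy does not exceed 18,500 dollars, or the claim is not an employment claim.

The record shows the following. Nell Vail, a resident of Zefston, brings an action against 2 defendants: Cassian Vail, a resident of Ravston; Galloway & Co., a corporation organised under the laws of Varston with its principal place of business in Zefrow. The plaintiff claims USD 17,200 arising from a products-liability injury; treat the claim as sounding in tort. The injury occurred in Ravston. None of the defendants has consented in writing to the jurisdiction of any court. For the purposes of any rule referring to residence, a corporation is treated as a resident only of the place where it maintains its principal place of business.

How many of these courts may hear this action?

The Provincial Court of Rhobourne:
  (a) The claim is a tort claim, not a property claim, so one alternative holds. Met.
  (b) The claim is a tort claim. Met.
  (c) The amount in controversy is $17,200, within the 50,000 dollars ceiling — that alternative is enough. Met.
  (d) The plaintiff resides in Zefston, which is not Rhobourne. Satisfied.
  → Every requirement is satisfied — jurisdiction.
The Zefston Regional Court:
  (a) The corporate defendant(s) are organised in Varston, not Zefston; the claim is a tort claim, not an employment claim — no alternative holds. Not satisfied.
  (b) The amount in controversy is $17,200, which meets the $17,000 floor. Satisfied.
  (c) The corporate defendant(s) have their principal place of business in Zefrow, not Varston. Not met.
  (d) The plaintiff resides in Zefston — that alternative is enough. Condition met.
  (e) The plaintiff resides in Zefston. Not satisfied.
  → Not every requirement is met — no jurisdiction.
The Rhobourne Regional Court:
  (a) No contract (and hence no place of execution) is alleged. Condition not met.
  (b) No such written consent has been filed; the claim does not concern real property — every alternative fails. Not satisfied.
  (c) The claim is a tort claim, not a consumer claim; the plaintiff resides in Zefston, not Rhobourne; the operative events occurred in Ravston, not Rhobourne — no alternative holds. Condition not met.
  (d) The plaintiff resides in Zefston, which is not Rhobourne — that alternative is enough. Met.
  → Not every requirement is met — no jurisdiction.
The Provincial Court of Varston:
  (a) The plaintiff resides in Zefston, which is not Varston — that alternative is enough. Satisfied.
  (b) Galloway & Co. is organised under the laws of Varston. Met.
  (c) The amount in controversy is $17,200, which meets the USD 10,000 floor, so this disjunct is met. Satisfied.
  (d) The amount in controversy is $17,200, within the 18,500 dollars ceiling, so one alternative holds. Met.
  → All conditions met; jurisdiction exists.
Courts with jurisdiction: the Provincial Court of Rhobourne, the Provincial Court of Varston — 2 in total.

2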